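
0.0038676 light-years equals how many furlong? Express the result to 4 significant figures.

1 light-year = 4.70290e+13 furlongs.
So 0.0038676 × 4.70290e+13 ≈ 1.819e+11 furlong.

1.819e+11 furlong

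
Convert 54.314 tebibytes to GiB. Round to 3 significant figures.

55600 GiB

1 tebibyte = 1024.00 gibibytes.
So 54.314 × 1024.00 ≈ 55600 GiB.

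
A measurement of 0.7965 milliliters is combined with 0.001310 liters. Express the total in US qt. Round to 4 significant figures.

0.7965 mL = 0.000841652 US qt and 0.001310 L = 0.00138426 US qt.
0.000841652 + 0.00138426 ≈ 0.002226 US qt.

0.002226 US quarts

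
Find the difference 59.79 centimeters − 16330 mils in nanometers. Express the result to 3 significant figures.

1.83 × 10^8 nanometers

59.79 cm = 5.97900 × 10^8 nm and 16330 mil = 4.14782 × 10^8 nm.
5.97900 × 10^8 − 4.14782 × 10^8 ≈ 1.83 × 10^8 nm.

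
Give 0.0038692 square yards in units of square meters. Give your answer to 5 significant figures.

0.0032351 square meters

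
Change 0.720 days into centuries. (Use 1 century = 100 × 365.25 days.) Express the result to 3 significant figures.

1.97e-5 centuries

1 d = 2.73785e-5 centuries.
Then 0.720 × 2.73785e-5 ≈ 1.97e-5 century.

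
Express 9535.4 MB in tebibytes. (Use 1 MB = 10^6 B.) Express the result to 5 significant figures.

0.0086724 TiB

1 MB = 9.09495 × 10^-7 tebibytes.
Then 9535.4 × 9.09495 × 10^-7 ≈ 0.0086724 TiB.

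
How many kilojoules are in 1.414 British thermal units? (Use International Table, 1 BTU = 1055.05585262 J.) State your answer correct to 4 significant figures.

1.492 kilojoules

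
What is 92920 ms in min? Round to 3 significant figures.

1 ms = 1.66667e-5 minutes.
Then 92920 × 1.66667e-5 ≈ 1.55 min.

1.55 min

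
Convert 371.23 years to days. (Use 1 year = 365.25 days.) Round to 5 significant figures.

135590 d

1 yr = 365.250 days.
371.23 × 365.250 ≈ 135590 d.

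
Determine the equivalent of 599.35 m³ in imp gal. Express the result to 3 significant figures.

1 m³ = 219.969 imperial gallons.
599.35 × 219.969 ≈ 132000 imp gal.

132000 imp gal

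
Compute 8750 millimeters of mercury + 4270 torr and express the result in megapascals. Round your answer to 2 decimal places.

1.74 MPa

8750 mmHg = 1.16657 MPa and 4270 torr = 0.569287 MPa.
1.16657 + 0.569287 ≈ 1.74 MPa.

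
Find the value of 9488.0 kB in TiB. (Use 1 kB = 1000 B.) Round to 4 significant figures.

1 kB = 9.09495e-10 tebibytes.
Thus 9488.0 × 9.09495e-10 ≈ 8.629e-6 TiB.

8.629e-6 tebibytes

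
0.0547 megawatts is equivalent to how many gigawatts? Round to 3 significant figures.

5.47e-5 GW

1 megawatt = 0.00100000 GW.
Then 0.0547 × 0.00100000 ≈ 5.47e-5 GW.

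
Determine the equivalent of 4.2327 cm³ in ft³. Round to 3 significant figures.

1 cubic centimeter = 3.53147e-5 cubic feet.
So 4.2327 × 3.53147e-5 ≈ 0.000149 ft³.

0.000149 ft³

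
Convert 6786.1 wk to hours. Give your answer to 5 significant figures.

1.1401e+6 h

1 week = 168.000 h.
Thus 6786.1 × 168.000 ≈ 1.1401e+6 h.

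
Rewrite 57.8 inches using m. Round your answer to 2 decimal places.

1 inch = 0.0254000 meters.
Then 57.8 × 0.0254000 ≈ 1.47 m.

1.47 meters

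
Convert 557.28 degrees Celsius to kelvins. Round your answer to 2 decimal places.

K = °C + 273.15.
Applying the formula gives 830.43 K.

830.43 kelvins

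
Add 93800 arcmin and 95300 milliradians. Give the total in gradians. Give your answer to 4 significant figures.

93800 arcmin = 1737.04 grad and 95300 mrad = 6066.99 grad.
1737.04 + 6066.99 ≈ 7804 grad.

7804 grad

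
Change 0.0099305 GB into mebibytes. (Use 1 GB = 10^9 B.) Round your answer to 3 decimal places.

9.470 MiB

1 gigabyte = 953.674 MiB.
Then 0.0099305 × 953.674 ≈ 9.470 MiB.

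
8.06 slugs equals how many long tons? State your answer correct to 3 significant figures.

1 slug = 0.0143634 long ton.
Thus 8.06 × 0.0143634 ≈ 0.116 long ton.

0.116 long tons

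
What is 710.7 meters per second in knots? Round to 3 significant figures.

1380 kn

1 meter per second = 1.94384 kn.
Thus 710.7 × 1.94384 ≈ 1380 kn.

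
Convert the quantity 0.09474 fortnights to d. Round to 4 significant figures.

1.326 d

1 fortnight = 14.0000 days.
0.09474 × 14.0000 ≈ 1.326 d.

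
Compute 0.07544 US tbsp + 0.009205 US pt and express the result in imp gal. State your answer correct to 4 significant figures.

0.001203 imp gal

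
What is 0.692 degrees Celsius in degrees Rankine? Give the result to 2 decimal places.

492.92 °R

°R = (°C + 273.15) × 9/5.
Applying the formula gives 492.92 °R.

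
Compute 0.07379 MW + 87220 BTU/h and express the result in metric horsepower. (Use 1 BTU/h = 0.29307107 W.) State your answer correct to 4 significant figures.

135.1 metric horsepower

0.07379 MW = 100.326 PS and 87220 BTU/h = 34.7542 PS.
100.326 + 34.7542 ≈ 135.1 PS.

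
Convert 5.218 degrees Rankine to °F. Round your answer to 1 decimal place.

°R = °F + 459.67.
Applying the formula gives -454.5 °F.

-454.5 degrees Fahrenheit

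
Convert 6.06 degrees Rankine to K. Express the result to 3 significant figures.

3.37 kelvins

°R = K × 9/5.
Applying the formula gives 3.37 K.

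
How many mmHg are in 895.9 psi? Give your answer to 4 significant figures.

46330 mmHg

1 psi = 51.7149 mmHg.
Thus 895.9 × 51.7149 ≈ 46330 mmHg.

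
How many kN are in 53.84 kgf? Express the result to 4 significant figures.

0.5280 kN

1 kgf = 0.00980665 kilonewtons.
Then 53.84 × 0.00980665 ≈ 0.5280 kN.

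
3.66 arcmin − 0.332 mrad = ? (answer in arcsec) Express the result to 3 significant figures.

151 arcsec

3.66 arcmin = 219.600 arcsec and 0.332 mrad = 68.4799 arcsec.
219.600 − 68.4799 ≈ 151 arcsec.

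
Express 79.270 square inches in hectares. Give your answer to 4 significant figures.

5.114 × 10^-6 ha

1 square inch = 6.45160 × 10^-8 ha.
Then 79.270 × 6.45160 × 10^-8 ≈ 5.114 × 10^-6 ha.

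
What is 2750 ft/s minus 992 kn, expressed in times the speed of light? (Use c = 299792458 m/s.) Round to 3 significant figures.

2750 ft/s = 2.79593e-6 c and 992 kn = 1.70227e-6 c.
2.79593e-6 − 1.70227e-6 ≈ 1.09e-6 c.

1.09e-6 times the speed of light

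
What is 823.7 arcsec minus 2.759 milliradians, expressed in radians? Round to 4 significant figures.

823.7 arcsec = 0.00399341 rad and 2.759 mrad = 0.00275900 rad.
0.00399341 − 0.00275900 ≈ 0.001234 rad.

0.001234 radians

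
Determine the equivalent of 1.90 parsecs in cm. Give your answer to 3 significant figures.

1 parsec = 3.08568e+18 centimeters.
1.90 × 3.08568e+18 ≈ 5.86e+18 cm.

5.86e+18 cm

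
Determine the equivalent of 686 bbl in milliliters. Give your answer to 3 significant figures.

1 bbl = 158987 milliliters.
So 686 × 158987 ≈ 1.09 × 10^8 mL.

1.09 × 10^8 mL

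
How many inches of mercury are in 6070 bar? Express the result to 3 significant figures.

179000 inHg

1 bar = 29.5300 inHg.
6070 × 29.5300 ≈ 179000 inHg.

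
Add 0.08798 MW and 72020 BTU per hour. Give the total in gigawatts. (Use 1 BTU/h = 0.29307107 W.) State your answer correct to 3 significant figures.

0.000109 gigawatts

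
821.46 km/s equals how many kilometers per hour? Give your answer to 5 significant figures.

1 km/s = 3600.00 km/h.
821.46 × 3600.00 ≈ 2.9573 × 10^6 km/h.

2.9573 × 10^6 km/h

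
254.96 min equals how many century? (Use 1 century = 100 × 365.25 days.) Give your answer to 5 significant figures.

4.8475 × 10^-6 centuries

1 min = 1.90129 × 10^-8 centuries.
So 254.96 × 1.90129 × 10^-8 ≈ 4.8475 × 10^-6 century.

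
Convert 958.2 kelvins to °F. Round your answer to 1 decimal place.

K = (°F + 459.67) × 5/9.
Applying the formula gives 1265.1 °F.

1265.1 °F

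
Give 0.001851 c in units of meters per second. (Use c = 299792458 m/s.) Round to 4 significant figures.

1 c = 2.99792 × 10^8 m/s.
0.001851 × 2.99792 × 10^8 ≈ 554900 m/s.

554900 meters per second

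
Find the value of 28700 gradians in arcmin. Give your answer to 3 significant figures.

1.55 × 10^6 arcminutes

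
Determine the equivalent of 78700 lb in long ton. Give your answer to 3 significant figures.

35.1 long ton

1 lb = 0.000446429 long ton.
So 78700 × 0.000446429 ≈ 35.1 long ton.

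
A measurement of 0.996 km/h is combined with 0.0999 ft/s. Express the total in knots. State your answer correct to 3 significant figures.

0.996 km/h = 0.537797 kn and 0.0999 ft/s = 0.0591891 kn.
0.537797 + 0.0591891 ≈ 0.597 kn.

0.597 knots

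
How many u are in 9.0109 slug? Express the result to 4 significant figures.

1 slug = 8.78865e+27 atomic mass units.
Then 9.0109 × 8.78865e+27 ≈ 7.919e+28 u.

7.919e+28 atomic mass units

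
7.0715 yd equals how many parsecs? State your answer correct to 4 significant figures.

1 yard = 2.96337 × 10^-17 pc.
7.0715 × 2.96337 × 10^-17 ≈ 2.096 × 10^-16 pc.

2.096 × 10^-16 parsecs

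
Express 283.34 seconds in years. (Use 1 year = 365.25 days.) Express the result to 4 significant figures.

8.979e-6 yr

1 s = 3.16881e-8 years.
283.34 × 3.16881e-8 ≈ 8.979e-6 yr.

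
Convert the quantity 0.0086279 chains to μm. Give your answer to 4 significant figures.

173600 μm

1 chain = 2.01168e+7 μm.
So 0.0086279 × 2.01168e+7 ≈ 173600 μm.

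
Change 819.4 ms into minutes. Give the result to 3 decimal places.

1 ms = 1.66667 × 10^-5 min.
Thus 819.4 × 1.66667 × 10^-5 ≈ 0.014 min.

0.014 minutes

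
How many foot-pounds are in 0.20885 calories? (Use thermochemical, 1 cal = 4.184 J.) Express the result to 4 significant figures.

0.6445 foot-pounds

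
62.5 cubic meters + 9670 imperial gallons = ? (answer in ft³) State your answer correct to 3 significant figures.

62.5 m³ = 2207.17 ft³ and 9670 imp gal = 1552.46 ft³.
2207.17 + 1552.46 ≈ 3760 ft³.

3760 ft³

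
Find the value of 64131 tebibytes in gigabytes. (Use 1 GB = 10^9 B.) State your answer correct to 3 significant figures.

7.05e+7 GB

1 tebibyte = 1099.51 gigabytes.
64131 × 1099.51 ≈ 7.05e+7 GB.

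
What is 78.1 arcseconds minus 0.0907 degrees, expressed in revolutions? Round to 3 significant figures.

78.1 arcsec = 6.02623e-5 rev and 0.0907 ° = 0.000251944 rev.
6.02623e-5 − 0.000251944 ≈ -0.000192 rev.

-0.000192 revolutions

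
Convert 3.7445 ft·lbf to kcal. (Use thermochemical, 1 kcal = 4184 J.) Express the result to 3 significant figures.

0.00121 kilocalories

1 foot-pound = 0.000324048 kcal.
Then 3.7445 × 0.000324048 ≈ 0.00121 kcal.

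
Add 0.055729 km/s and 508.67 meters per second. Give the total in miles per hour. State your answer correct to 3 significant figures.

1260 miles per hour

0.055729 km/s = 124.662 mph and 508.67 m/s = 1137.86 mph.
124.662 + 1137.86 ≈ 1260 mph.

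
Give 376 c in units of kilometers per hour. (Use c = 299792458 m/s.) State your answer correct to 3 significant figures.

1 speed of light = 1.07925 × 10^9 km/h.
Then 376 × 1.07925 × 10^9 ≈ 4.06 × 10^11 km/h.

4.06 × 10^11 km/h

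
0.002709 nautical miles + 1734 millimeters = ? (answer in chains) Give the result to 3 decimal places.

0.002709 nmi = 0.249397 chain and 1734 mm = 0.0861966 chain.
0.249397 + 0.0861966 ≈ 0.336 chain.

0.336 chain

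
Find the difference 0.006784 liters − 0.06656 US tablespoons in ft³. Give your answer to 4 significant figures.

0.0002048 ft³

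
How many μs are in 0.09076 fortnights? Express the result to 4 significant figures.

1.098 × 10^11 μs

1 fortnight = 1.20960 × 10^12 μs.
Then 0.09076 × 1.20960 × 10^12 ≈ 1.098 × 10^11 μs.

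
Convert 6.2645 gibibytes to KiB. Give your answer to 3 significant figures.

6.57 × 10^6 KiB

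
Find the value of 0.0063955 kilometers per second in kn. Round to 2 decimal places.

1 km/s = 1943.84 kn.
So 0.0063955 × 1943.84 ≈ 12.43 kn.

12.43 kn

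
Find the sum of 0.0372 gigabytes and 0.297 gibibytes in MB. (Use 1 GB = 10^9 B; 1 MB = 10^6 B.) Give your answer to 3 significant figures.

0.0372 GB = 37.2000 MB and 0.297 GiB = 318.901 MB.
37.2000 + 318.901 ≈ 356 MB.

356 megabytes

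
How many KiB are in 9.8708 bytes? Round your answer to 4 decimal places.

0.0096 kibibytes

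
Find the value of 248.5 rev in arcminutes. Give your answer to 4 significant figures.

5.368 × 10^6 arcmin

1 revolution = 21600.0 arcminutes.
248.5 × 21600.0 ≈ 5.368 × 10^6 arcmin.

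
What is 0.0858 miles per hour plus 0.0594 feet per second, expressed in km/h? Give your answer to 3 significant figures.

0.203 kilometers per hour

0.0858 mph = 0.138082 km/h and 0.0594 ft/s = 0.0651784 km/h.
0.138082 + 0.0651784 ≈ 0.203 km/h.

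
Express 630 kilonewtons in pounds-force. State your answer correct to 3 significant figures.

142000 lbf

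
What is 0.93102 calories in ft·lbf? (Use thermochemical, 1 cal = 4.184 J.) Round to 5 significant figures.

1 calorie = 3.08596 ft·lbf.
So 0.93102 × 3.08596 ≈ 2.8731 ft·lbf.

2.8731 ft·lbf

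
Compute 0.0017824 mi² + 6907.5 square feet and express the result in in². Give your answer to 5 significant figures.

0.0017824 mi² = 7.15543e+6 in² and 6907.5 ft² = 994680 in².
7.15543e+6 + 994680 ≈ 8.1501e+6 in².

8.1501e+6 square inches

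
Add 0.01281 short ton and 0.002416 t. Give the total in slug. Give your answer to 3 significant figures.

0.01281 short ton = 0.796294 slug and 0.002416 t = 0.165549 slug.
0.796294 + 0.165549 ≈ 0.962 slug.

0.962 slugs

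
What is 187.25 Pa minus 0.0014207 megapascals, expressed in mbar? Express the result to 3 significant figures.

187.25 Pa = 1.87250 mbar and 0.0014207 MPa = 14.2070 mbar.
1.87250 − 14.2070 ≈ -12.3 mbar.

-12.3 millibar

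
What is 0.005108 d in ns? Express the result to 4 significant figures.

4.413 × 10^11 ns

1 d = 8.64000 × 10^13 nanoseconds.
0.005108 × 8.64000 × 10^13 ≈ 4.413 × 10^11 ns.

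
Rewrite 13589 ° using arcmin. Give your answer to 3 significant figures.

815000 arcminutes

1 degree = 60.0000 arcmin.
13589 × 60.0000 ≈ 815000 arcmin.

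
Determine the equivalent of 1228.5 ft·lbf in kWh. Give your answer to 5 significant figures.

1 ft·lbf = 3.76616 × 10^-7 kWh.
1228.5 × 3.76616 × 10^-7 ≈ 0.00046267 kWh.

0.00046267 kWh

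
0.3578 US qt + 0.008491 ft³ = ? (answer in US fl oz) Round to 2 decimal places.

19.58 US fl oz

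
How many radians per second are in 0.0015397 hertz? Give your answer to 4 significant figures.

0.009674 radians per second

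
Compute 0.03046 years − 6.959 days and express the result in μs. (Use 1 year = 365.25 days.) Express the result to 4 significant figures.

3.600e+11 microseconds

0.03046 yr = 9.61244e+11 μs and 6.959 d = 6.01258e+11 μs.
9.61244e+11 − 6.01258e+11 ≈ 3.600e+11 μs.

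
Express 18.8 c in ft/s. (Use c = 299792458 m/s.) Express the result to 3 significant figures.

1.85 × 10^10 feet per second

1 speed of light = 9.83571 × 10^8 ft/s.
Then 18.8 × 9.83571 × 10^8 ≈ 1.85 × 10^10 ft/s.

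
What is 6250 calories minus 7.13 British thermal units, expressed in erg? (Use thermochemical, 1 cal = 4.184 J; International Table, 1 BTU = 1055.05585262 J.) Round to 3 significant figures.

6250 cal = 2.61500 × 10^11 erg and 7.13 BTU = 7.52255 × 10^10 erg.
2.61500 × 10^11 − 7.52255 × 10^10 ≈ 1.86 × 10^11 erg.

1.86 × 10^11 erg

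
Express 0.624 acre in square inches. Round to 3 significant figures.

3.91e+6 square inches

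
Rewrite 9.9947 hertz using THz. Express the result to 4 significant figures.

1 Hz = 1.00000e-12 THz.
9.9947 × 1.00000e-12 ≈ 9.995e-12 THz.

9.995e-12 terahertz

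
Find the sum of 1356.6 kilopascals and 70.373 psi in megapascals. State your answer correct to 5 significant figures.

1.8418 megapascals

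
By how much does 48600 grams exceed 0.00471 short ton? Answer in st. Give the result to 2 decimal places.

48600 g = 7.65319 st and 0.00471 short ton = 0.672857 st.
7.65319 − 0.672857 ≈ 6.98 st.

6.98 st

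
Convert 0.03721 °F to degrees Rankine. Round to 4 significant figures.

459.7 degrees Rankine

°R = °F + 459.67.
Applying the formula gives 459.7 °R.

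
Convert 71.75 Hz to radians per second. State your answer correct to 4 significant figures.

450.8 radians per second

1 hertz = 6.28319 radians per second.
Thus 71.75 × 6.28319 ≈ 450.8 rad/s.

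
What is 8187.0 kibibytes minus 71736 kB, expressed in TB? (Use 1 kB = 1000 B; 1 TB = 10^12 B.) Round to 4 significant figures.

8187.0 KiB = 8.38349e-6 TB and 71736 kB = 7.17360e-5 TB.
8.38349e-6 − 7.17360e-5 ≈ -6.335e-5 TB.

-6.335e-5 TB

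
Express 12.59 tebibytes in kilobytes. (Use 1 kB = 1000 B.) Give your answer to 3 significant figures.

1 tebibyte = 1.09951 × 10^9 kilobytes.
Then 12.59 × 1.09951 × 10^9 ≈ 1.38 × 10^10 kB.

1.38 × 10^10 kilobytes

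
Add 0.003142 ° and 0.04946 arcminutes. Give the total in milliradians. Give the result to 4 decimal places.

0.003142 ° = 0.0548382 mrad and 0.04946 arcmin = 0.0143873 mrad.
0.0548382 + 0.0143873 ≈ 0.0692 mrad.

0.0692 milliradians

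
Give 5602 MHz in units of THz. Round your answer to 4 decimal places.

0.0056 THz

1 megahertz = 1.00000e-6 THz.
Thus 5602 × 1.00000e-6 ≈ 0.0056 THz.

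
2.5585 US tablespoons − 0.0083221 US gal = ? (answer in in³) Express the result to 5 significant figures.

0.38624 cubic inches

2.5585 US tbsp = 2.30865 in³ and 0.0083221 US gal = 1.92241 in³.
2.30865 − 1.92241 ≈ 0.38624 in³.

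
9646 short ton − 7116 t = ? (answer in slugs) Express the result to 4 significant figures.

112000 slug

9646 short ton = 599614 slug and 7116 t = 487601 slug.
599614 − 487601 ≈ 112000 slug.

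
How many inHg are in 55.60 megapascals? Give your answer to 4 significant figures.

16420 inHg

1 megapascal = 295.300 inHg.
55.60 × 295.300 ≈ 16420 inHg.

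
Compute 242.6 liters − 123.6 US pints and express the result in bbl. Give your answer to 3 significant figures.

1.16 bbl

242.6 L = 1.52591 bbl and 123.6 US pt = 0.367857 bbl.
1.52591 − 0.367857 ≈ 1.16 bbl.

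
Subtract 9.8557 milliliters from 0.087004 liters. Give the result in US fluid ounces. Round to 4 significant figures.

2.609 US fluid ounces

0.087004 L = 2.94196 US fl oz and 9.8557 mL = 0.333261 US fl oz.
2.94196 − 0.333261 ≈ 2.609 US fl oz.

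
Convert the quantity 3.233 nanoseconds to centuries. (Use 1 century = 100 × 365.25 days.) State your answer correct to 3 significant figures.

1 nanosecond = 3.16881 × 10^-19 century.
So 3.233 × 3.16881 × 10^-19 ≈ 1.02 × 10^-18 century.

1.02 × 10^-18 century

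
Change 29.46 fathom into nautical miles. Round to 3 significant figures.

0.0291 nmi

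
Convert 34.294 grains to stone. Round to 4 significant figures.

0.0003499 stone

1 gr = 1.02041e-5 st.
Then 34.294 × 1.02041e-5 ≈ 0.0003499 st.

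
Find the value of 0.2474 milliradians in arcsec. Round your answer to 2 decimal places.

1 milliradian = 206.265 arcsec.
Then 0.2474 × 206.265 ≈ 51.03 arcsec.

51.03 arcseconds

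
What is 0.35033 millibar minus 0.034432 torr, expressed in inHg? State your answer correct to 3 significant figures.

0.00899 inHg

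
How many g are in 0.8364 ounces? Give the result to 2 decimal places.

23.71 g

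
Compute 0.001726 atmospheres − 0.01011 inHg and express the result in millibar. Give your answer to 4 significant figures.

1.407 millibar

0.001726 atm = 1.74887 mbar and 0.01011 inHg = 0.342364 mbar.
1.74887 − 0.342364 ≈ 1.407 mbar.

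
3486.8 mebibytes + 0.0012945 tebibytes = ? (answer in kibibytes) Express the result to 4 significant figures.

3486.8 MiB = 3.57048 × 10^6 KiB and 0.0012945 TiB = 1.38996 × 10^6 KiB.
3.57048 × 10^6 + 1.38996 × 10^6 ≈ 4.960 × 10^6 KiB.

4.960 × 10^6 kibibytes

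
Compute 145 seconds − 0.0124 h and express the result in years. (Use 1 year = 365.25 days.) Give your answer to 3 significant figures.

145 s = 4.59477 × 10^-6 yr and 0.0124 h = 1.41456 × 10^-6 yr.
4.59477 × 10^-6 − 1.41456 × 10^-6 ≈ 3.18 × 10^-6 yr.

3.18 × 10^-6 yr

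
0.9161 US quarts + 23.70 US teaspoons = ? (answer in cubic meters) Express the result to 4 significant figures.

0.0009838 m³

0.9161 US qt = 0.000866954 m³ and 23.70 US tsp = 0.000116815 m³.
0.000866954 + 0.000116815 ≈ 0.0009838 m³.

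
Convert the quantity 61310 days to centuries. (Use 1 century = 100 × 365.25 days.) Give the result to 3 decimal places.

1.679 century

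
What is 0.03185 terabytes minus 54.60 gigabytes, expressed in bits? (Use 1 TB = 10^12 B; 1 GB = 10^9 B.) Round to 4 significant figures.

0.03185 TB = 2.54800 × 10^11 bit and 54.60 GB = 4.36800 × 10^11 bit.
2.54800 × 10^11 − 4.36800 × 10^11 ≈ -1.820 × 10^11 bit.

-1.820 × 10^11 bit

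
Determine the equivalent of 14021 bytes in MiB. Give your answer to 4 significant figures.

0.01337 mebibytes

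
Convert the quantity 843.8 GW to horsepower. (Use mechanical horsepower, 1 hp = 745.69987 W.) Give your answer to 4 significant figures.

1.132 × 10^9 hp

1 GW = 1.34102 × 10^6 hp.
Then 843.8 × 1.34102 × 10^6 ≈ 1.132 × 10^9 hp.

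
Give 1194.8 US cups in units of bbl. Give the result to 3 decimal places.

1.778 oil barrels

1 US cup = 0.00148810 bbl.
Then 1194.8 × 0.00148810 ≈ 1.778 bbl.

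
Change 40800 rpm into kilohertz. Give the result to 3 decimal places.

0.680 kHz

1 revolution per minute = 1.66667e-5 kilohertz.
Then 40800 × 1.66667e-5 ≈ 0.680 kHz.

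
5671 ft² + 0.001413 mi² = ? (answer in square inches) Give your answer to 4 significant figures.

6.489e+6 in²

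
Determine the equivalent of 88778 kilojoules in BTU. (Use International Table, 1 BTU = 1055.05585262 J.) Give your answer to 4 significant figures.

84150 British thermal units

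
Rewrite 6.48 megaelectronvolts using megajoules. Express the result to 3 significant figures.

1 MeV = 1.60218 × 10^-19 MJ.
So 6.48 × 1.60218 × 10^-19 ≈ 1.04 × 10^-18 MJ.

1.04 × 10^-18 MJ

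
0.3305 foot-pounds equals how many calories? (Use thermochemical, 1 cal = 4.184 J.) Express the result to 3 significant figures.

0.107 cal

1 foot-pound = 0.324048 calories.
Then 0.3305 × 0.324048 ≈ 0.107 cal.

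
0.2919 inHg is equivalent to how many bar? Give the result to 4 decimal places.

0.0099 bar

1 inHg = 0.0338639 bar.
Then 0.2919 × 0.0338639 ≈ 0.0099 bar.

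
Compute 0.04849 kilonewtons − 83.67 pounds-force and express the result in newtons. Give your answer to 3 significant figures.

0.04849 kN = 48.4900 N and 83.67 lbf = 372.183 N.
48.4900 − 372.183 ≈ -324 N.

-324 newtons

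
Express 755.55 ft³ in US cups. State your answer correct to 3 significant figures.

90400 US cup

1 ft³ = 119.688 US cup.
Then 755.55 × 119.688 ≈ 90400 US cup.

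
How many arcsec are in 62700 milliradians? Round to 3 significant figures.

1.29e+7 arcseconds

1 mrad = 206.265 arcsec.
So 62700 × 206.265 ≈ 1.29e+7 arcsec.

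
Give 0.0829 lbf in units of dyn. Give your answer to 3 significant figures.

1 lbf = 444822 dynes.
0.0829 × 444822 ≈ 36900 dyn.

36900 dyn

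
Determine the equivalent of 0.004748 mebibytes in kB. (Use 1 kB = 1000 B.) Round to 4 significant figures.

1 mebibyte = 1048.58 kB.
Then 0.004748 × 1048.58 ≈ 4.979 kB.

4.979 kB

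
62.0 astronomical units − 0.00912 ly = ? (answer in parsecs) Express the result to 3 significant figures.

62.0 au = 0.000300584 pc and 0.00912 ly = 0.00279620 pc.
0.000300584 − 0.00279620 ≈ -0.00250 pc.

-0.00250 pc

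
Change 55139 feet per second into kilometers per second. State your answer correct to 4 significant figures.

16.81 km/s

1 ft/s = 0.000304800 kilometers per second.
So 55139 × 0.000304800 ≈ 16.81 km/s.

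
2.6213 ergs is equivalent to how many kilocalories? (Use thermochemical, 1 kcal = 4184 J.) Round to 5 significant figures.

6.2651e-11 kcal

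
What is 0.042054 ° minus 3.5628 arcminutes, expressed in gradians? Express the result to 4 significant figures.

-0.01925 grad

0.042054 ° = 0.0467267 grad and 3.5628 arcmin = 0.0659778 grad.
0.0467267 − 0.0659778 ≈ -0.01925 grad.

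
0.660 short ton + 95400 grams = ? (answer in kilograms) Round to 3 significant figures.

694 kilograms

0.660 short ton = 598.742 kg and 95400 g = 95.4000 kg.
598.742 + 95.4000 ≈ 694 kg.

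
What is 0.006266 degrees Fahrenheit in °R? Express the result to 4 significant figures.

459.7 degrees Rankine

°R = °F + 459.67.
Applying the formula gives 459.7 °R.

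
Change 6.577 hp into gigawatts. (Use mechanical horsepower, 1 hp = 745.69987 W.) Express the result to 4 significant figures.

4.904 × 10^-6 gigawatts

1 horsepower = 7.45700 × 10^-7 GW.
6.577 × 7.45700 × 10^-7 ≈ 4.904 × 10^-6 GW.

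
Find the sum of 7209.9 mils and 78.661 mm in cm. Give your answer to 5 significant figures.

26.179 centimeters

7209.9 mil = 18.3131 cm and 78.661 mm = 7.86610 cm.
18.3131 + 7.86610 ≈ 26.179 cm.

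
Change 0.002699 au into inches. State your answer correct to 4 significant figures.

1.590 × 10^10 in

1 au = 5.88968 × 10^12 in.
Thus 0.002699 × 5.88968 × 10^12 ≈ 1.590 × 10^10 in.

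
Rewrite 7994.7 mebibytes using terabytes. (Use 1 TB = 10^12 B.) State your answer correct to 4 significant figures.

0.008383 terabytes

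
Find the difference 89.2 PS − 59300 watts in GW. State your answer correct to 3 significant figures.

89.2 PS = 6.56065e-5 GW and 59300 W = 5.93000e-5 GW.
6.56065e-5 − 5.93000e-5 ≈ 6.31e-6 GW.

6.31e-6 GW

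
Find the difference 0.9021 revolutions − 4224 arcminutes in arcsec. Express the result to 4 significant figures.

915700 arcsec

0.9021 rev = 1.16912 × 10^6 arcsec and 4224 arcmin = 253440 arcsec.
1.16912 × 10^6 − 253440 ≈ 915700 arcsec.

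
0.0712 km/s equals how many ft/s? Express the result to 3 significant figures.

234 ft/s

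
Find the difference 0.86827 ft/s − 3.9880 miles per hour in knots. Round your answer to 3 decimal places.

0.86827 ft/s = 0.514436 kn and 3.9880 mph = 3.46548 kn.
0.514436 − 3.46548 ≈ -2.951 kn.

-2.951 kn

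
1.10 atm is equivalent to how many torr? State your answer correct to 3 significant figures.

1 atm = 760.000 torr.
Thus 1.10 × 760.000 ≈ 836 torr.

836 torr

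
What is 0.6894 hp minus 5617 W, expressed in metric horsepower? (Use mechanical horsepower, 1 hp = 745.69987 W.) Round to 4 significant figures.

-6.938 PS

0.6894 hp = 0.698962 PS and 5617 W = 7.63699 PS.
0.698962 − 7.63699 ≈ -6.938 PS.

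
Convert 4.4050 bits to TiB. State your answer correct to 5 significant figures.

1 bit = 1.13687 × 10^-13 tebibytes.
So 4.4050 × 1.13687 × 10^-13 ≈ 5.0079 × 10^-13 TiB.

5.0079 × 10^-13 TiB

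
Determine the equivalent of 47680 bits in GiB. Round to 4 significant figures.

5.551e-6 GiB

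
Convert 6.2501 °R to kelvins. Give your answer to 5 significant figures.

3.4723 K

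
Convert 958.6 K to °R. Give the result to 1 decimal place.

°R = K × 9/5.
Applying the formula gives 1725.5 °R.

1725.5 °R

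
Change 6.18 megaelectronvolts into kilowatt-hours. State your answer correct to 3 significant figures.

2.75 × 10^-19 kilowatt-hours

1 megaelectronvolt = 4.45049 × 10^-20 kWh.
So 6.18 × 4.45049 × 10^-20 ≈ 2.75 × 10^-19 kWh.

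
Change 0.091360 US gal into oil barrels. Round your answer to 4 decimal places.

1 US gal = 0.0238095 oil barrels.
Thus 0.091360 × 0.0238095 ≈ 0.0022 bbl.

0.0022 bbl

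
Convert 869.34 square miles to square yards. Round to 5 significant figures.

2.6929 × 10^9 square yards

1 mi² = 3.09760 × 10^6 square yards.
Then 869.34 × 3.09760 × 10^6 ≈ 2.6929 × 10^9 yd².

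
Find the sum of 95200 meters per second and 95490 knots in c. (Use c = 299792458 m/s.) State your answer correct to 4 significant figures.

0.0004814 c

95200 m/s = 0.000317553 c and 95490 kn = 0.000163861 c.
0.000317553 + 0.000163861 ≈ 0.0004814 c.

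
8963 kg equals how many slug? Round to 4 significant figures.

1 kilogram = 0.0685218 slugs.
8963 × 0.0685218 ≈ 614.2 slug.

614.2 slugs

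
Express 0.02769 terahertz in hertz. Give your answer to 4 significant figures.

1 terahertz = 1.00000 × 10^12 Hz.
0.02769 × 1.00000 × 10^12 ≈ 2.769 × 10^10 Hz.

2.769 × 10^10 Hz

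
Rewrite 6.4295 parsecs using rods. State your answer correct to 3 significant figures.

3.94e+16 rods

1 pc = 6.13552e+15 rods.
Then 6.4295 × 6.13552e+15 ≈ 3.94e+16 rod.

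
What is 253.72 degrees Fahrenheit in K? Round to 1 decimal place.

396.3 K

K = (°F + 459.67) × 5/9.
Applying the formula gives 396.3 K.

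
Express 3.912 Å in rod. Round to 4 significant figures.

7.779e-11 rod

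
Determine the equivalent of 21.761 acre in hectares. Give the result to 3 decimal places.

1 acre = 0.404686 ha.
So 21.761 × 0.404686 ≈ 8.806 ha.

8.806 hectares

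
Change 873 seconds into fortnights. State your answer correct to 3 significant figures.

0.000722 fortnight

1 s = 8.26720e-7 fortnight.
Then 873 × 8.26720e-7 ≈ 0.000722 fortnight.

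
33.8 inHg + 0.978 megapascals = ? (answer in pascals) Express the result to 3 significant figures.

33.8 inHg = 114460 Pa and 0.978 MPa = 978000 Pa.
114460 + 978000 ≈ 1.09 × 10^6 Pa.

1.09 × 10^6 Pa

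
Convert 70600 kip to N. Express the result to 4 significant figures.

1 kip = 4448.22 newtons.
So 70600 × 4448.22 ≈ 3.140 × 10^8 N.

3.140 × 10^8 N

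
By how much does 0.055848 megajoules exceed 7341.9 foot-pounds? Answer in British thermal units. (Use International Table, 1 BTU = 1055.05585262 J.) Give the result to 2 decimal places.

0.055848 MJ = 52.9337 BTU and 7341.9 ft·lbf = 9.43484 BTU.
52.9337 − 9.43484 ≈ 43.50 BTU.

43.50 British thermal units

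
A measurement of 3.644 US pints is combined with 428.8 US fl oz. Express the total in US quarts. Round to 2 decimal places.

15.22 US quarts

3.644 US pt = 1.82200 US qt and 428.8 US fl oz = 13.4000 US qt.
1.82200 + 13.4000 ≈ 15.22 US qt.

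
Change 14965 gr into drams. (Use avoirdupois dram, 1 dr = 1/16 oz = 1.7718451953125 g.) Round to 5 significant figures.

1 grain = 0.0365714 drams.
Thus 14965 × 0.0365714 ≈ 547.29 dr.

547.29 dr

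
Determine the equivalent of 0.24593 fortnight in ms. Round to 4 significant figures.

1 fortnight = 1.20960e+9 milliseconds.
0.24593 × 1.20960e+9 ≈ 2.975e+8 ms.

2.975e+8 ms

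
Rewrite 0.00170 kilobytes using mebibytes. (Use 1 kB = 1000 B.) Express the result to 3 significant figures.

1.62 × 10^-6 MiB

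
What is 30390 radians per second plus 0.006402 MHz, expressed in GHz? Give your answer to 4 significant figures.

1.124e-5 gigahertz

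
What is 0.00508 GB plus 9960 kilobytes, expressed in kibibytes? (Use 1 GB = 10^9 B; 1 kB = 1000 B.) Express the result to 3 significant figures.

0.00508 GB = 4960.94 KiB and 9960 kB = 9726.56 KiB.
4960.94 + 9726.56 ≈ 14700 KiB.

14700 kibibytes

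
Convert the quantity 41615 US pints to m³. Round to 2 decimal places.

19.69 cubic meters

1 US pint = 0.000473176 m³.
So 41615 × 0.000473176 ≈ 19.69 m³.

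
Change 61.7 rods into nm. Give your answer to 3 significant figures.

3.10 × 10^11 nanometers

1 rod = 5.02920 × 10^9 nm.
61.7 × 5.02920 × 10^9 ≈ 3.10 × 10^11 nm.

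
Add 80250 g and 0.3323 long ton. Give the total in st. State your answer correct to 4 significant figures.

65.81 stone

80250 g = 12.6372 st and 0.3323 long ton = 53.1680 st.
12.6372 + 53.1680 ≈ 65.81 st.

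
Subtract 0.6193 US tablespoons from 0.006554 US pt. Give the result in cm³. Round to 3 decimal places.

-6.056 cm³

0.006554 US pt = 3.10120 cm³ and 0.6193 US tbsp = 9.15744 cm³.
3.10120 − 9.15744 ≈ -6.056 cm³.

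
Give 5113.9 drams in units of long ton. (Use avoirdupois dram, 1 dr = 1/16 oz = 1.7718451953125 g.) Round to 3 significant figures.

0.00892 long tons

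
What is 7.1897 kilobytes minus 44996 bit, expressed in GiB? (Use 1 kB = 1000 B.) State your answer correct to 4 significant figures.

7.1897 kB = 6.69593e-6 GiB and 44996 bit = 5.23822e-6 GiB.
6.69593e-6 − 5.23822e-6 ≈ 1.458e-6 GiB.

1.458e-6 GiB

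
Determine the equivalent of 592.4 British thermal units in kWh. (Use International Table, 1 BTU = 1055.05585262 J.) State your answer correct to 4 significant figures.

0.1736 kWh

1 BTU = 0.000293071 kilowatt-hours.
592.4 × 0.000293071 ≈ 0.1736 kWh.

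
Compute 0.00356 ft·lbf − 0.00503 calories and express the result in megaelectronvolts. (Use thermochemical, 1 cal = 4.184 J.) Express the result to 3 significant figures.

-1.01 × 10^11 MeV

0.00356 ft·lbf = 3.01260 × 10^10 MeV and 0.00503 cal = 1.31356 × 10^11 MeV.
3.01260 × 10^10 − 1.31356 × 10^11 ≈ -1.01 × 10^11 MeV.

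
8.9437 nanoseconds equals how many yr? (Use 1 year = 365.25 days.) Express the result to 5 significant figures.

2.8341 × 10^-16 yr

1 nanosecond = 3.16881 × 10^-17 yr.
Then 8.9437 × 3.16881 × 10^-17 ≈ 2.8341 × 10^-16 yr.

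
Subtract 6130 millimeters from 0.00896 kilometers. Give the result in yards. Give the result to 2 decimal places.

0.00896 km = 9.79878 yd and 6130 mm = 6.70385 yd.
9.79878 − 6.70385 ≈ 3.09 yd.

3.09 yards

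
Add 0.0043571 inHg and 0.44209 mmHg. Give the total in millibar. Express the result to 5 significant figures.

0.73695 millibar

0.0043571 inHg = 0.147548 mbar and 0.44209 mmHg = 0.589405 mbar.
0.147548 + 0.589405 ≈ 0.73695 mbar.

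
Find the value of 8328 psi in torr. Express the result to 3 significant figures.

1 pound per square inch = 51.7149 torr.
8328 × 51.7149 ≈ 431000 torr.

431000 torr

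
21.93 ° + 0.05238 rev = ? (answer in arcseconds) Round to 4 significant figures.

146800 arcsec

21.93 ° = 78948.0 arcsec and 0.05238 rev = 67884.5 arcsec.
78948.0 + 67884.5 ≈ 146800 arcsec.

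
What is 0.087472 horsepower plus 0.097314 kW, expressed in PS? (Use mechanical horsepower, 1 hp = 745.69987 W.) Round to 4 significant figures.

0.2210 metric horsepower

0.087472 hp = 0.0886852 PS and 0.097314 kW = 0.132310 PS.
0.0886852 + 0.132310 ≈ 0.2210 PS.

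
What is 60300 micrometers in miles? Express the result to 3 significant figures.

1 μm = 6.21371 × 10^-10 mi.
Then 60300 × 6.21371 × 10^-10 ≈ 3.75 × 10^-5 mi.

3.75 × 10^-5 mi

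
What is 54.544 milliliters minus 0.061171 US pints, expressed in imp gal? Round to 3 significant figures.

0.00563 imp gal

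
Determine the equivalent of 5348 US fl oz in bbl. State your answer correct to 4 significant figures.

0.9948 bbl

1 US fluid ounce = 0.000186012 oil barrels.
So 5348 × 0.000186012 ≈ 0.9948 bbl.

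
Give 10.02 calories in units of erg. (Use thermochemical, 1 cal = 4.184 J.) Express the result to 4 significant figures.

1 calorie = 4.18400 × 10^7 ergs.
So 10.02 × 4.18400 × 10^7 ≈ 4.192 × 10^8 erg.

4.192 × 10^8 ergs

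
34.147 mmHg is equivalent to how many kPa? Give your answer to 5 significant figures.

4.5526 kPa

1 millimeter of mercury = 0.1333224 kilopascals.
So 34.147 × 0.1333224 ≈ 4.5526 kPa.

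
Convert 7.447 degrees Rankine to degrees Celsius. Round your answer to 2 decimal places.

-269.01 degrees Celsius

°R = (°C + 273.15) × 9/5.
Applying the formula gives -269.01 °C.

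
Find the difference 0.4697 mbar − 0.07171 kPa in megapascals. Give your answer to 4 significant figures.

0.4697 mbar = 4.69700e-5 MPa and 0.07171 kPa = 7.17100e-5 MPa.
4.69700e-5 − 7.17100e-5 ≈ -2.474e-5 MPa.

-2.474e-5 megapascals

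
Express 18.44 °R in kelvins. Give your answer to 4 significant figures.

°R = K × 9/5.
Applying the formula gives 10.24 K.

10.24 kelvins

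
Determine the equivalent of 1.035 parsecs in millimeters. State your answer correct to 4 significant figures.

3.194 × 10^19 millimeters

1 parsec = 3.08568 × 10^19 mm.
Then 1.035 × 3.08568 × 10^19 ≈ 3.194 × 10^19 mm.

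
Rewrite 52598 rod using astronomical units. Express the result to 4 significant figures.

1 rod = 3.36181 × 10^-11 astronomical units.
52598 × 3.36181 × 10^-11 ≈ 1.768 × 10^-6 au.

1.768 × 10^-6 au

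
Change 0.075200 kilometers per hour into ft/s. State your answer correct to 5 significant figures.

1 km/h = 0.911344 ft/s.
So 0.075200 × 0.911344 ≈ 0.068533 ft/s.

0.068533 ft/s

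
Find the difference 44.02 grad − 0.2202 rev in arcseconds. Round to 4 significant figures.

-142800 arcsec

44.02 grad = 142625 arcsec and 0.2202 rev = 285379 arcsec.
142625 − 285379 ≈ -142800 arcsec.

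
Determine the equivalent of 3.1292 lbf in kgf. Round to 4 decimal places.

1 lbf = 0.453592 kilograms-force.
3.1292 × 0.453592 ≈ 1.4194 kgf.

1.4194 kilograms-force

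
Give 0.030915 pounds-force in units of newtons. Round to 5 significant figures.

1 lbf = 4.44822 newtons.
Thus 0.030915 × 4.44822 ≈ 0.13752 N.

0.13752 newtons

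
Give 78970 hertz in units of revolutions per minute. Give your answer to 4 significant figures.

4.738 × 10^6 revolutions per minute

1 Hz = 60.0000 rpm.
Thus 78970 × 60.0000 ≈ 4.738 × 10^6 rpm.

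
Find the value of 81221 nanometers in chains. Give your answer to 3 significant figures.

1 nm = 4.97097e-11 chains.
So 81221 × 4.97097e-11 ≈ 4.04e-6 chain.

4.04e-6 chains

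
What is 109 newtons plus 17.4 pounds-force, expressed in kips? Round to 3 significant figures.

0.0419 kip

109 N = 0.0245042 kip and 17.4 lbf = 0.0174000 kip.
0.0245042 + 0.0174000 ≈ 0.0419 kip.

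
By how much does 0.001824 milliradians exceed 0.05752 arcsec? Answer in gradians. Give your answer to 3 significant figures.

0.001824 mrad = 0.000116119 grad and 0.05752 arcsec = 1.77531 × 10^-5 grad.
0.000116119 − 1.77531 × 10^-5 ≈ 9.84 × 10^-5 grad.

9.84 × 10^-5 gradians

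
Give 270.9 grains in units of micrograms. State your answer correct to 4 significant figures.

1.755e+7 micrograms

1 gr = 64798.9 μg.
Thus 270.9 × 64798.9 ≈ 1.755e+7 μg.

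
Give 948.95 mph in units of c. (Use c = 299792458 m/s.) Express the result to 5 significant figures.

1 mph = 1.49116e-9 c.
Thus 948.95 × 1.49116e-9 ≈ 1.4150e-6 c.

1.4150e-6 times the speed of light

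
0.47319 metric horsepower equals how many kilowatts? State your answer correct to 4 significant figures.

1 PS = 0.735499 kilowatts.
So 0.47319 × 0.735499 ≈ 0.3480 kW.

0.3480 kW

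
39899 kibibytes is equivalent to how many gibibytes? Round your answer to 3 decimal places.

1 kibibyte = 9.53674 × 10^-7 gibibytes.
Then 39899 × 9.53674 × 10^-7 ≈ 0.038 GiB.

0.038 GiB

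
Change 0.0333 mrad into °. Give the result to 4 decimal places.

1 mrad = 0.0572958 degrees.
Thus 0.0333 × 0.0572958 ≈ 0.0019 °.

0.0019 °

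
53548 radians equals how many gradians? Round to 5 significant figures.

1 rad = 63.6620 gradians.
So 53548 × 63.6620 ≈ 3.4090e+6 grad.

3.4090e+6 grad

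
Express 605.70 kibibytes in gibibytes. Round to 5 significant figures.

0.00057764 gibibytes

1 KiB = 9.53674e-7 GiB.
So 605.70 × 9.53674e-7 ≈ 0.00057764 GiB.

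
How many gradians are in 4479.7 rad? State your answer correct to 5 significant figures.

1 radian = 63.6620 gradians.
4479.7 × 63.6620 ≈ 285190 grad.

285190 gradians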